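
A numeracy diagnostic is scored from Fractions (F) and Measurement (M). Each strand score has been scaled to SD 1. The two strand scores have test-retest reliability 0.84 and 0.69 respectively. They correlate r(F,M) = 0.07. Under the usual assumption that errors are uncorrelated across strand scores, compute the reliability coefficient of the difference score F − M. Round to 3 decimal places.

0.747

Var(F−M) = 1 + 1 − 2·0.07 = 2 − 0.14 = 1.86.
With uncorrelated errors the cross-covariances are all true-score covariance, so they carry over unchanged; only the diagonal terms shrink to ρᵢσᵢ².
True-score variance = [0.84 + 0.69] − 0.14 = 1.53 − 0.14 = 1.39.
Reliability = 1.39 / 1.86 = 0.747.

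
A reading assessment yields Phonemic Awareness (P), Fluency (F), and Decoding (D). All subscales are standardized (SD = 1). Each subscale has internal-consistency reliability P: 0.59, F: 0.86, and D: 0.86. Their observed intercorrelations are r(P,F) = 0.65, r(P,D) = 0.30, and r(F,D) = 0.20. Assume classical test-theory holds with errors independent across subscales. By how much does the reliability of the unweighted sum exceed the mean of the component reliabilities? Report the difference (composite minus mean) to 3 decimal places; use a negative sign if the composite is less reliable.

Var(sum) = 3 + 2.3 = 5.3; true-score variance = 2.31 + 2.3 = 4.61; composite reliability = 0.8698.
Mean component reliability = 0.7700.
Difference = 0.8698 − 0.7700 = 0.100.

0.100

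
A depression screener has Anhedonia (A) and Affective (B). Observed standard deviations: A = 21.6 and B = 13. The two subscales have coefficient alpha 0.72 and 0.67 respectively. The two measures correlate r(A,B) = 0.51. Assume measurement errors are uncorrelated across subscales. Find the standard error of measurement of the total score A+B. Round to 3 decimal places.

Var(total) = 635.56 + 286.416 = 921.976.
True-score variance = 449.153 + 286.416 = 735.569, so reliability = 0.7978.
Error variance = 921.976 − 735.569 = 186.407; SEM = √186.407 = 13.653.

13.653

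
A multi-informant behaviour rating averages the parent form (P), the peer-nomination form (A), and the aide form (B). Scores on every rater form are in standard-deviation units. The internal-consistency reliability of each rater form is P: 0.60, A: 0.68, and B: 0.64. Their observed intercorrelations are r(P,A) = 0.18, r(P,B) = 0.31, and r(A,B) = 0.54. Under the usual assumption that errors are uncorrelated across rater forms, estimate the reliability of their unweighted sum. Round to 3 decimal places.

0.787

Var(P+A+B) = 3 + 2·[0.18 + 0.31 + 0.54] = 3 + 2.06 = 5.06.
Under uncorrelated errors the observed covariances equal the true-score covariances, so only the own-variance terms attenuate.
True-score variance = [0.60 + 0.68 + 0.64] + 2.06 = 1.92 + 2.06 = 3.98.
Reliability = 3.98 / 5.06 = 0.787.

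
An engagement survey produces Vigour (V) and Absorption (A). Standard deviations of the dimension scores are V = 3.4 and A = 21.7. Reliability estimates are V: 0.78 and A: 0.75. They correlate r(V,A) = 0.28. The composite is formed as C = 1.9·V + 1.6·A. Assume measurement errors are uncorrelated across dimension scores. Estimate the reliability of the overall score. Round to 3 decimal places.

0.774

Var(C) = 1.9²·3.4² + 1.6²·21.7² + 2·[3.04·3.4·21.7·0.28] = 1247.21 + 125.603 = 1372.81.
Because errors are independent across components, Cov(Tᵢ,Tⱼ) = Cov(Xᵢ,Xⱼ); the off-diagonal part of the true-score variance is the same as above.
True-score variance = [1.9²·3.4²·0.78 + 1.6²·21.7²·0.75] + 125.603 = 936.659 + 125.603 = 1062.26.
Reliability = 1062.26 / 1372.81 = 0.774.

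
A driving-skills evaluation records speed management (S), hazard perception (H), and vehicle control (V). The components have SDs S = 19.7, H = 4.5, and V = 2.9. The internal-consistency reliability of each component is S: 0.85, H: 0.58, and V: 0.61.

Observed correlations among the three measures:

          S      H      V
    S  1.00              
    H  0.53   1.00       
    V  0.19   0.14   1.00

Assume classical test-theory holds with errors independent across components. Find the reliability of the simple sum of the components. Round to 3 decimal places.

Var(S+H+V) = 19.7² + 4.5² + 2.9² + 2·[19.7·4.5·0.53 + 19.7·2.9·0.19 + 4.5·2.9·0.14] = 416.75 + 119.332 = 536.082.
Because errors are independent across components, Cov(Tᵢ,Tⱼ) = Cov(Xᵢ,Xⱼ); the off-diagonal part of the true-score variance is the same as above.
True-score variance = [19.7²·0.85 + 4.5²·0.58 + 2.9²·0.61] + 119.332 = 346.752 + 119.332 = 466.084.
Reliability = 466.084 / 536.082 = 0.869.

0.869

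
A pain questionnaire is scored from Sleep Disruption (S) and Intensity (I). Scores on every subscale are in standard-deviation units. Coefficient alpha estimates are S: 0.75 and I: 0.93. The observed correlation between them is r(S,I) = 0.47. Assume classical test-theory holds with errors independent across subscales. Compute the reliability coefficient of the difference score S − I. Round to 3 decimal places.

Var(S−I) = 1 + 1 − 2·0.47 = 2 − 0.94 = 1.06.
Under uncorrelated errors the observed covariances equal the true-score covariances, so only the own-variance terms attenuate.
True-score variance = [0.75 + 0.93] − 0.94 = 1.68 − 0.94 = 0.74.
Reliability = 0.74 / 1.06 = 0.698.

0.698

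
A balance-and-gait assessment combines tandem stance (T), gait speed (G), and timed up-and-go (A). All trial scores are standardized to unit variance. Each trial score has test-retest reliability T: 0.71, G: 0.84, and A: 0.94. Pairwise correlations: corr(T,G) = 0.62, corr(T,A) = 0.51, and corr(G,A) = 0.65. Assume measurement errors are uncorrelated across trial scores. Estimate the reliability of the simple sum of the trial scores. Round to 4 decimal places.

0.9223

Var(T+G+A) = 3 + 2·[0.62 + 0.51 + 0.65] = 3 + 3.56 = 6.56.
Because errors are independent across components, Cov(Tᵢ,Tⱼ) = Cov(Xᵢ,Xⱼ); the off-diagonal part of the true-score variance is the same as above.
True-score variance = [0.71 + 0.84 + 0.94] + 3.56 = 2.49 + 3.56 = 6.05.
Reliability = 6.05 / 6.56 = 0.9223.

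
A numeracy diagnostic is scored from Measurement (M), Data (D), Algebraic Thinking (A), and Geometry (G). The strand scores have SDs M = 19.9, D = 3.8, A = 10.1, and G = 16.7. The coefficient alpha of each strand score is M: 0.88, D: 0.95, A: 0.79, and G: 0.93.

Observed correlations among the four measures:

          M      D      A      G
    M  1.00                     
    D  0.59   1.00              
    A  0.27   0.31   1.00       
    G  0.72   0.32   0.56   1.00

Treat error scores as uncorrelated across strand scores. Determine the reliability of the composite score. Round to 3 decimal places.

0.948

Var(M+D+A+G) = 19.9² + 3.8² + 10.1² + 16.7² + 2·[19.9·3.8·0.59 + 19.9·10.1·0.27 + 19.9·16.7·0.72 + 3.8·10.1·0.31 + 3.8·16.7·0.32 + 10.1·16.7·0.56] = 791.35 + 929.642 = 1720.99.
Under uncorrelated errors the observed covariances equal the true-score covariances, so only the own-variance terms attenuate.
True-score variance = [19.9²·0.88 + 3.8²·0.95 + 10.1²·0.79 + 16.7²·0.93] + 929.642 = 702.162 + 929.642 = 1631.8.
Reliability = 1631.8 / 1720.99 = 0.948.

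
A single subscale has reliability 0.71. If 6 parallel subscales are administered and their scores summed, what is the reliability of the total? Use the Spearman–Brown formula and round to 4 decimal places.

ρ_k = kρ / (1 + (k−1)ρ) = 6·0.71 / (1 + 5·0.71) = 4.260 / 4.550 = 0.9363.

0.9363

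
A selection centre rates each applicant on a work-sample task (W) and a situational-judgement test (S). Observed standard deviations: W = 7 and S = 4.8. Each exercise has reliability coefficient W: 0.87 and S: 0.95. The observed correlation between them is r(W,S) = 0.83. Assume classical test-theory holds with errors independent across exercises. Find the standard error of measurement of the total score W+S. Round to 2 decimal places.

2.74

Var(total) = 72.04 + 55.776 = 127.816.
True-score variance = 64.518 + 55.776 = 120.294, so reliability = 0.9411.
Error variance = 127.816 − 120.294 = 7.522; SEM = √7.522 = 2.74.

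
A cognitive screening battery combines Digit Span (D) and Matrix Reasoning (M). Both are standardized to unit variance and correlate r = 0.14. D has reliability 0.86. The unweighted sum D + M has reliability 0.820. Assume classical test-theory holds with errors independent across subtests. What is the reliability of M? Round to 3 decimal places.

0.730

Var(D+M) = 2 + 2·0.14 = 2.280.
True-score variance = ρ_D + ρ_M + 2·0.14, so 0.820 = (0.86 + ρ_M + 0.28) / 2.280.
ρ_M = 0.820·2.280 − 0.86 − 0.28 = 0.730.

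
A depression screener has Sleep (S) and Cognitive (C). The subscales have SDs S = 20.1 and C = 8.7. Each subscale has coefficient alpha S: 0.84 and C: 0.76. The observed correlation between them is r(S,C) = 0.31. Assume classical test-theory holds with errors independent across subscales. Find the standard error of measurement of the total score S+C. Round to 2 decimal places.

Var(total) = 479.7 + 108.419 = 588.119.
True-score variance = 396.893 + 108.419 = 505.312, so reliability = 0.8592.
Error variance = 588.119 − 505.312 = 82.8072; SEM = √82.8072 = 9.10.

9.10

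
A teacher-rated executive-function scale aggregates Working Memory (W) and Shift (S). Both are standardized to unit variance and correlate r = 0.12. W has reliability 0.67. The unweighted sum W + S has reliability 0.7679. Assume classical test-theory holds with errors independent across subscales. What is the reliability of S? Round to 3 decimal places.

Var(W+S) = 2 + 2·0.12 = 2.240.
True-score variance = ρ_W + ρ_S + 2·0.12, so 0.7679 = (0.67 + ρ_S + 0.24) / 2.240.
ρ_S = 0.7679·2.240 − 0.67 − 0.24 = 0.810.

0.810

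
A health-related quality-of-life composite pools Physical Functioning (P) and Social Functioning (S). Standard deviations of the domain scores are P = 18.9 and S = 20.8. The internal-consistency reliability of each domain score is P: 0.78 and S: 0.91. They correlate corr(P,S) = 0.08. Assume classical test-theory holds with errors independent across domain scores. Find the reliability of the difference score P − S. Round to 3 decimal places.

0.838

Var(P−S) = 18.9² + 20.8² − 2·18.9·20.8·0.08 = 789.85 − 62.8992 = 726.951.
Under uncorrelated errors the observed covariances equal the true-score covariances, so only the own-variance terms attenuate.
True-score variance = [18.9²·0.78 + 20.8²·0.91] − 62.8992 = 672.326 − 62.8992 = 609.427.
Reliability = 609.427 / 726.951 = 0.838.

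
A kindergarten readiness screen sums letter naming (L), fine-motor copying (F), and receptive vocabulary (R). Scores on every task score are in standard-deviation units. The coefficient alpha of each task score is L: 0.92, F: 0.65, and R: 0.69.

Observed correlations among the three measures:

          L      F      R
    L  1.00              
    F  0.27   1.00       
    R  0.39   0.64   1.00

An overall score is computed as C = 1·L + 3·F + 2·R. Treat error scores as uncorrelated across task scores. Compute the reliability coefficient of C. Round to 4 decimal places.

Var(C) = 1 + 3² + 2² + 2·[3·0.27 + 2·0.39 + 6·0.64] = 14 + 10.86 = 24.86.
With uncorrelated errors the cross-covariances are all true-score covariance, so they carry over unchanged; only the diagonal terms shrink to ρᵢσᵢ².
True-score variance = [0.92 + 3²·0.65 + 2²·0.69] + 10.86 = 9.53 + 10.86 = 20.39.
Reliability = 20.39 / 24.86 = 0.8202.

0.8202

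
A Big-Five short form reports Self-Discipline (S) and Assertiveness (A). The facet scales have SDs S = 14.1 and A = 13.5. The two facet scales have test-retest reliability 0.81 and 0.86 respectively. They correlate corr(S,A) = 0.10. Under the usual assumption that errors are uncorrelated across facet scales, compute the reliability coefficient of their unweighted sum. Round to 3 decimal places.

Var(S+A) = 14.1² + 13.5² + 2·[14.1·13.5·0.10] = 381.06 + 38.07 = 419.13.
Under uncorrelated errors the observed covariances equal the true-score covariances, so only the own-variance terms attenuate.
True-score variance = [14.1²·0.81 + 13.5²·0.86] + 38.07 = 317.771 + 38.07 = 355.841.
Reliability = 355.841 / 419.13 = 0.849.

0.849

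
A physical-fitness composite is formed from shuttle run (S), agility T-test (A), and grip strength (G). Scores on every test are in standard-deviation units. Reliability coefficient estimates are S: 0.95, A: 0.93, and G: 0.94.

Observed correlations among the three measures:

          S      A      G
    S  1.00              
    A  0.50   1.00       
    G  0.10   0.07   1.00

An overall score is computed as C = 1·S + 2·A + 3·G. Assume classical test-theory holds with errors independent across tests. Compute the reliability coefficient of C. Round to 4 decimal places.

0.9501

Var(C) = 1 + 2² + 3² + 2·[2·0.50 + 3·0.10 + 6·0.07] = 14 + 3.44 = 17.44.
Under uncorrelated errors the observed covariances equal the true-score covariances, so only the own-variance terms attenuate.
True-score variance = [0.95 + 2²·0.93 + 3²·0.94] + 3.44 = 13.13 + 3.44 = 16.57.
Reliability = 16.57 / 17.44 = 0.9501.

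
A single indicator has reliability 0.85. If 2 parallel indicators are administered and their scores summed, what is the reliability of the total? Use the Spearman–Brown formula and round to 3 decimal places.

0.919

ρ_k = kρ / (1 + (k−1)ρ) = 2·0.85 / (1 + 1·0.85) = 1.700 / 1.850 = 0.919.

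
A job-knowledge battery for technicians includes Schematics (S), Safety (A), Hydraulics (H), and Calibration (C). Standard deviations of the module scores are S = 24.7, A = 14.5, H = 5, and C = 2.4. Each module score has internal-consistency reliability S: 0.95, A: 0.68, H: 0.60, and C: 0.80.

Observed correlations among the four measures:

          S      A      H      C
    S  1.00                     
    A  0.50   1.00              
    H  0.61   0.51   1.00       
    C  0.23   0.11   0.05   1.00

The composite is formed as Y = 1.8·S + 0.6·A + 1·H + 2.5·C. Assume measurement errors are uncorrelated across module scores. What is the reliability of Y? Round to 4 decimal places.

Var(Y) = 1.8²·24.7² + 0.6²·14.5² + 5² + 2.5²·2.4² + 2·[1.08·24.7·14.5·0.50 + 1.8·24.7·5·0.61 + 4.5·24.7·2.4·0.23 + 0.6·14.5·5·0.51 + 1.5·14.5·2.4·0.11 + 2.5·5·2.4·0.05] = 2113.38 + 839.572 = 2952.95.
Because errors are independent across components, Cov(Tᵢ,Tⱼ) = Cov(Xᵢ,Xⱼ); the off-diagonal part of the true-score variance is the same as above.
True-score variance = [1.8²·24.7²·0.95 + 0.6²·14.5²·0.68 + 5²·0.60 + 2.5²·2.4²·0.80] + 839.572 = 1973.13 + 839.572 = 2812.7.
Reliability = 2812.7 / 2952.95 = 0.9525.

0.9525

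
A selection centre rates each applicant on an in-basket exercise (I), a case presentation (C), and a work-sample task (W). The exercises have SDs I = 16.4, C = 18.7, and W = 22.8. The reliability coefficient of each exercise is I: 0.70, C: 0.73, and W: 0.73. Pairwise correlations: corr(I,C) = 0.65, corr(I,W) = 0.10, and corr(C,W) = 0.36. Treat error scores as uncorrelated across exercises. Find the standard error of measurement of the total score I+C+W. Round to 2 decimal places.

17.76

Var(total) = 1138.49 + 780.447 = 1918.94.
True-score variance = 823.029 + 780.447 = 1603.48, so reliability = 0.8356.
Error variance = 1918.94 − 1603.48 = 315.461; SEM = √315.461 = 17.76.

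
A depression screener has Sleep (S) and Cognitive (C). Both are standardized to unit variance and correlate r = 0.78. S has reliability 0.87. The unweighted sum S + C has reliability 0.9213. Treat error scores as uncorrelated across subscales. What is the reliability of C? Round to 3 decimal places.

0.850

Var(S+C) = 2 + 2·0.78 = 3.560.
True-score variance = ρ_S + ρ_C + 2·0.78, so 0.9213 = (0.87 + ρ_C + 1.56) / 3.560.
ρ_C = 0.9213·3.560 − 0.87 − 1.56 = 0.850.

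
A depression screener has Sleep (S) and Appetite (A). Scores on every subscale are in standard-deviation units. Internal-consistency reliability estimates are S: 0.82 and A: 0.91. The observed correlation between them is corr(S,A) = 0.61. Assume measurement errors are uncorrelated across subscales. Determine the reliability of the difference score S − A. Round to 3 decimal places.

0.654

Var(S−A) = 1 + 1 − 2·0.61 = 2 − 1.22 = 0.78.
Under uncorrelated errors the observed covariances equal the true-score covariances, so only the own-variance terms attenuate.
True-score variance = [0.82 + 0.91] − 1.22 = 1.73 − 1.22 = 0.51.
Reliability = 0.51 / 0.78 = 0.654.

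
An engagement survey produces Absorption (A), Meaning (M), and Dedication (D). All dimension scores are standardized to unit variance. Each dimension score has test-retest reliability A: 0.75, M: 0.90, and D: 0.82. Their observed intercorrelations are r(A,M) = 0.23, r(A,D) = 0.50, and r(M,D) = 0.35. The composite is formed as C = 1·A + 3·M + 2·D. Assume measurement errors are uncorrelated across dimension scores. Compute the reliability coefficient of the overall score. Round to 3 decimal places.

Var(C) = 1 + 3² + 2² + 2·[3·0.23 + 2·0.50 + 6·0.35] = 14 + 7.58 = 21.58.
Under uncorrelated errors the observed covariances equal the true-score covariances, so only the own-variance terms attenuate.
True-score variance = [0.75 + 3²·0.90 + 2²·0.82] + 7.58 = 12.13 + 7.58 = 19.71.
Reliability = 19.71 / 21.58 = 0.913.

0.913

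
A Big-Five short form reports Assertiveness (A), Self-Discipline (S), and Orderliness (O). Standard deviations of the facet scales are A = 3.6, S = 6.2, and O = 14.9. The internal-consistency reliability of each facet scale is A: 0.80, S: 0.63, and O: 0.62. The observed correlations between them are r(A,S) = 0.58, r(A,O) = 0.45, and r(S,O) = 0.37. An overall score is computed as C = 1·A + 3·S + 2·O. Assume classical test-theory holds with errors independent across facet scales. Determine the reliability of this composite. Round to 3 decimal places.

Var(C) = 3.6² + 3²·6.2² + 2²·14.9² + 2·[3·3.6·6.2·0.58 + 2·3.6·14.9·0.45 + 6·6.2·14.9·0.37] = 1246.96 + 584.393 = 1831.35.
Under uncorrelated errors the observed covariances equal the true-score covariances, so only the own-variance terms attenuate.
True-score variance = [3.6²·0.80 + 3²·6.2²·0.63 + 2²·14.9²·0.62] + 584.393 = 778.908 + 584.393 = 1363.3.
Reliability = 1363.3 / 1831.35 = 0.744.

0.744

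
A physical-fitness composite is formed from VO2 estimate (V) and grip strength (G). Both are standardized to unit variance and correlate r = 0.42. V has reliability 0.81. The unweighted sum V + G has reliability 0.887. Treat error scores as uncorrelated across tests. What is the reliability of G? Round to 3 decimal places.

0.869

Var(V+G) = 2 + 2·0.42 = 2.840.
True-score variance = ρ_V + ρ_G + 2·0.42, so 0.887 = (0.81 + ρ_G + 0.84) / 2.840.
ρ_G = 0.887·2.840 − 0.81 − 0.84 = 0.869.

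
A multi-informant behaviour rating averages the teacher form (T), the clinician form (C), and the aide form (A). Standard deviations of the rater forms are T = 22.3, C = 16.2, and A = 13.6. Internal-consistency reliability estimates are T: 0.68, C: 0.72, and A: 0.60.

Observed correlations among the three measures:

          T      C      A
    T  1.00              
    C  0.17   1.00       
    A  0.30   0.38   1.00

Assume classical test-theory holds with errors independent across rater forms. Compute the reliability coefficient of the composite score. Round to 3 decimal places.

0.784

Var(T+C+A) = 22.3² + 16.2² + 13.6² + 2·[22.3·16.2·0.17 + 22.3·13.6·0.30 + 16.2·13.6·0.38] = 944.69 + 472.24 = 1416.93.
With uncorrelated errors the cross-covariances are all true-score covariance, so they carry over unchanged; only the diagonal terms shrink to ρᵢσᵢ².
True-score variance = [22.3²·0.68 + 16.2²·0.72 + 13.6²·0.60] + 472.24 = 638.09 + 472.24 = 1110.33.
Reliability = 1110.33 / 1416.93 = 0.784.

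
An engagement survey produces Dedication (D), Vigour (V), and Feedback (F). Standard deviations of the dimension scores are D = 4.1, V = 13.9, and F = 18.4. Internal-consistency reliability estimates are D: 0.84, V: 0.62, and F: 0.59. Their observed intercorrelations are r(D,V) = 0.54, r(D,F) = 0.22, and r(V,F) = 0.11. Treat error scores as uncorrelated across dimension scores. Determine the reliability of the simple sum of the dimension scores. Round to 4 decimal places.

Var(D+V+F) = 4.1² + 13.9² + 18.4² + 2·[4.1·13.9·0.54 + 4.1·18.4·0.22 + 13.9·18.4·0.11] = 548.58 + 151.01 = 699.59.
With uncorrelated errors the cross-covariances are all true-score covariance, so they carry over unchanged; only the diagonal terms shrink to ρᵢσᵢ².
True-score variance = [4.1²·0.84 + 13.9²·0.62 + 18.4²·0.59] + 151.01 = 333.661 + 151.01 = 484.671.
Reliability = 484.671 / 699.59 = 0.6928.

0.6928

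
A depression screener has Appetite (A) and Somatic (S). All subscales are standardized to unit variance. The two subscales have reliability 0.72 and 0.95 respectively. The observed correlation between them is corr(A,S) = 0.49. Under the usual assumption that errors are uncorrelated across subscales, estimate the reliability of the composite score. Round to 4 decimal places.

0.8893

Var(A+S) = 2 + 2·[0.49] = 2 + 0.98 = 2.98.
Because errors are independent across components, Cov(Tᵢ,Tⱼ) = Cov(Xᵢ,Xⱼ); the off-diagonal part of the true-score variance is the same as above.
True-score variance = [0.72 + 0.95] + 0.98 = 1.67 + 0.98 = 2.65.
Reliability = 2.65 / 2.98 = 0.8893.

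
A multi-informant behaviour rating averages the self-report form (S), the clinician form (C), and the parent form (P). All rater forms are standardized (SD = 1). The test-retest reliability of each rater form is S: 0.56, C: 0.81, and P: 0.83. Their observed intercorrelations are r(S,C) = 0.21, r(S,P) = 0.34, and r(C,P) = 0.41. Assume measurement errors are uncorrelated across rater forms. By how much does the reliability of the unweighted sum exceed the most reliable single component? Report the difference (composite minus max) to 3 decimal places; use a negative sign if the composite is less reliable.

Var(sum) = 3 + 1.92 = 4.92; true-score variance = 2.2 + 1.92 = 4.12; composite reliability = 0.8374.
Max component reliability = 0.8300.
Difference = 0.8374 − 0.8300 = 0.007.

0.007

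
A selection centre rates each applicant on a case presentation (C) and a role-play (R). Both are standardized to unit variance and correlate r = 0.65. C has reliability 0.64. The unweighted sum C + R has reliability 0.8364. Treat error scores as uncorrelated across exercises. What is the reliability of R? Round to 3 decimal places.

Var(C+R) = 2 + 2·0.65 = 3.300.
True-score variance = ρ_C + ρ_R + 2·0.65, so 0.8364 = (0.64 + ρ_R + 1.30) / 3.300.
ρ_R = 0.8364·3.300 − 0.64 − 1.30 = 0.820.

0.820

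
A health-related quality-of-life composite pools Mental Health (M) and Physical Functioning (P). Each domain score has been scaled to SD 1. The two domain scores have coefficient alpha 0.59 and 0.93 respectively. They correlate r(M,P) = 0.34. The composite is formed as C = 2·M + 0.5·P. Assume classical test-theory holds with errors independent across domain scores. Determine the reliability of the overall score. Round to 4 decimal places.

Var(C) = 2² + 0.5² + 2·[0.34] = 4.25 + 0.68 = 4.93.
Under uncorrelated errors the observed covariances equal the true-score covariances, so only the own-variance terms attenuate.
True-score variance = [2²·0.59 + 0.5²·0.93] + 0.68 = 2.5925 + 0.68 = 3.2725.
Reliability = 3.2725 / 4.93 = 0.6638.

0.6638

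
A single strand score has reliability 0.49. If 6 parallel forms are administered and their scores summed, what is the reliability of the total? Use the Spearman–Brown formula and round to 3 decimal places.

0.852

ρ_k = kρ / (1 + (k−1)ρ) = 6·0.49 / (1 + 5·0.49) = 2.940 / 3.450 = 0.852.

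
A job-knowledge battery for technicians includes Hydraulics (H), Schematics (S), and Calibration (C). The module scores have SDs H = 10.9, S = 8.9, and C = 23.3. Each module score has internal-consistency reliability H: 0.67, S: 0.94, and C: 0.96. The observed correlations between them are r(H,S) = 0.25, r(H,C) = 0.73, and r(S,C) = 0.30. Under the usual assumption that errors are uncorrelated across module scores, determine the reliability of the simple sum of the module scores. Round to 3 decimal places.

Var(H+S+C) = 10.9² + 8.9² + 23.3² + 2·[10.9·8.9·0.25 + 10.9·23.3·0.73 + 8.9·23.3·0.30] = 740.91 + 543.723 = 1284.63.
With uncorrelated errors the cross-covariances are all true-score covariance, so they carry over unchanged; only the diagonal terms shrink to ρᵢσᵢ².
True-score variance = [10.9²·0.67 + 8.9²·0.94 + 23.3²·0.96] + 543.723 = 675.235 + 543.723 = 1218.96.
Reliability = 1218.96 / 1284.63 = 0.949.

0.949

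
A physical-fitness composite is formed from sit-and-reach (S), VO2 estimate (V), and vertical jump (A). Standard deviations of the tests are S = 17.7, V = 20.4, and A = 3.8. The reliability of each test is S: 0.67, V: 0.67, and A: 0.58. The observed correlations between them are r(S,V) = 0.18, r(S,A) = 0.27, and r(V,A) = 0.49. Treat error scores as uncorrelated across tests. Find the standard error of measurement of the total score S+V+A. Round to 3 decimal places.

Var(total) = 743.89 + 242.279 = 986.169.
True-score variance = 497.107 + 242.279 = 739.385, so reliability = 0.7498.
Error variance = 986.169 − 739.385 = 246.783; SEM = √246.783 = 15.709.

15.709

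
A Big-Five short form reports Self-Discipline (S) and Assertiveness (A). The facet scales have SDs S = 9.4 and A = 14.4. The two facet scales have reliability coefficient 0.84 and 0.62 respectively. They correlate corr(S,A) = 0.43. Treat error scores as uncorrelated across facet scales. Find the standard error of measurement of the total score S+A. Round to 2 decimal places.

Var(total) = 295.72 + 116.41 = 412.13.
True-score variance = 202.786 + 116.41 = 319.195, so reliability = 0.7745.
Error variance = 412.13 − 319.195 = 92.9344; SEM = √92.9344 = 9.64.

9.64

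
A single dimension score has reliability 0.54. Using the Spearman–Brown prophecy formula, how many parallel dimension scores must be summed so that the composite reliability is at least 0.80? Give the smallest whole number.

k ≥ ρ*(1−ρ₁)/(ρ₁(1−ρ*)) = 0.80·0.46 / (0.54·0.20) = 3.407.
Smallest integer k = 4.

4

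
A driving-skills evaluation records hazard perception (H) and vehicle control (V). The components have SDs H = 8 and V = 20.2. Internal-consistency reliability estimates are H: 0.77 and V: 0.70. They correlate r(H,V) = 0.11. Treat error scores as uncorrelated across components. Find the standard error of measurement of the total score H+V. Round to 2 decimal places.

Var(total) = 472.04 + 35.552 = 507.592.
True-score variance = 334.908 + 35.552 = 370.46, so reliability = 0.7298.
Error variance = 507.592 − 370.46 = 137.132; SEM = √137.132 = 11.71.

11.71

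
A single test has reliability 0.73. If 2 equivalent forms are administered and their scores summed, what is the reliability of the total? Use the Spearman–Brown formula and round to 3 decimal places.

0.844

ρ_k = kρ / (1 + (k−1)ρ) = 2·0.73 / (1 + 1·0.73) = 1.460 / 1.730 = 0.844.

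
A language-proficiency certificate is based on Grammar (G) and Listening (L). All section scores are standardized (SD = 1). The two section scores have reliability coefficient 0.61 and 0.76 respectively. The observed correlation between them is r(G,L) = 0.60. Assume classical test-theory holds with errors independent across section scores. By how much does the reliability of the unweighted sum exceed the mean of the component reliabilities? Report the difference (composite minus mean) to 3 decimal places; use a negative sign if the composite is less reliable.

Var(sum) = 2 + 1.2 = 3.2; true-score variance = 1.37 + 1.2 = 2.57; composite reliability = 0.8031.
Mean component reliability = 0.6850.
Difference = 0.8031 − 0.6850 = 0.118.

0.118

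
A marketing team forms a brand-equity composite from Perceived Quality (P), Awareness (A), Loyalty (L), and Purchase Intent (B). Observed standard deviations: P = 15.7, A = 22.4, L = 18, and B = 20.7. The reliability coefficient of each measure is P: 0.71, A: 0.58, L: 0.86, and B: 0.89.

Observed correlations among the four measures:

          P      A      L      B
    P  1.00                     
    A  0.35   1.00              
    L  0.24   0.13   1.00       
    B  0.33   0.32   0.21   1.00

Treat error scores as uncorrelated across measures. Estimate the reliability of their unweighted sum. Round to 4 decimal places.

0.8589

Var(P+A+L+B) = 15.7² + 22.4² + 18² + 20.7² + 2·[15.7·22.4·0.35 + 15.7·18·0.24 + 15.7·20.7·0.33 + 22.4·18·0.13 + 22.4·20.7·0.32 + 18·20.7·0.21] = 1500.74 + 1154.4 = 2655.14.
Under uncorrelated errors the observed covariances equal the true-score covariances, so only the own-variance terms attenuate.
True-score variance = [15.7²·0.71 + 22.4²·0.58 + 18²·0.86 + 20.7²·0.89] + 1154.4 = 1126.02 + 1154.4 = 2280.42.
Reliability = 2280.42 / 2655.14 = 0.8589.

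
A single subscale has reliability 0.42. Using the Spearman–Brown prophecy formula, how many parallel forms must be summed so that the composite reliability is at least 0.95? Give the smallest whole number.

27

k ≥ ρ*(1−ρ₁)/(ρ₁(1−ρ*)) = 0.95·0.58 / (0.42·0.05) = 26.238.
Smallest integer k = 27.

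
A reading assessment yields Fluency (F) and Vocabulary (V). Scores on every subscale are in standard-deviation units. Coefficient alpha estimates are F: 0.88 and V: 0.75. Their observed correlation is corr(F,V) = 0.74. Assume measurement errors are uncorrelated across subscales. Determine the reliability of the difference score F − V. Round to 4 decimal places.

0.2885

Var(F−V) = 1 + 1 − 2·0.74 = 2 − 1.48 = 0.52.
Under uncorrelated errors the observed covariances equal the true-score covariances, so only the own-variance terms attenuate.
True-score variance = [0.88 + 0.75] − 1.48 = 1.63 − 1.48 = 0.15.
Reliability = 0.15 / 0.52 = 0.2885.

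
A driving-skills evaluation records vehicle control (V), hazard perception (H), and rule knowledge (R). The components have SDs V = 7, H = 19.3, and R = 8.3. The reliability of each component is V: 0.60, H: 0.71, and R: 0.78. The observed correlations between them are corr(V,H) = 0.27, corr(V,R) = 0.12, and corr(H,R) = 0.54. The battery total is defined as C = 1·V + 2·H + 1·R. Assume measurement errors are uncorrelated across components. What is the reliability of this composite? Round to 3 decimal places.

Var(C) = 7² + 2²·19.3² + 8.3² + 2·[2·7·19.3·0.27 + 7·8.3·0.12 + 2·19.3·8.3·0.54] = 1607.85 + 505.862 = 2113.71.
Under uncorrelated errors the observed covariances equal the true-score covariances, so only the own-variance terms attenuate.
True-score variance = [7²·0.60 + 2²·19.3²·0.71 + 8.3²·0.78] + 505.862 = 1141.01 + 505.862 = 1646.87.
Reliability = 1646.87 / 2113.71 = 0.779.

0.779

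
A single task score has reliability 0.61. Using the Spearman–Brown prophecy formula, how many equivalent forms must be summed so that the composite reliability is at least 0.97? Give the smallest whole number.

k ≥ ρ*(1−ρ₁)/(ρ₁(1−ρ*)) = 0.97·0.39 / (0.61·0.03) = 20.672.
Smallest integer k = 21.

21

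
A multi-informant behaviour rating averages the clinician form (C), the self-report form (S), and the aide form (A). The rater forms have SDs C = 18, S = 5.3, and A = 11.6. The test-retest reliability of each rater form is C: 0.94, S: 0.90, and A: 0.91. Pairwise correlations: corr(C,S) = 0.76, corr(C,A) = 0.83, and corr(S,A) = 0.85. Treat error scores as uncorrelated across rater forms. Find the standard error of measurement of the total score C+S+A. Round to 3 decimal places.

5.862

Var(total) = 486.65 + 596.132 = 1082.78.
True-score variance = 452.291 + 596.132 = 1048.42, so reliability = 0.9683.
Error variance = 1082.78 − 1048.42 = 34.3594; SEM = √34.3594 = 5.862.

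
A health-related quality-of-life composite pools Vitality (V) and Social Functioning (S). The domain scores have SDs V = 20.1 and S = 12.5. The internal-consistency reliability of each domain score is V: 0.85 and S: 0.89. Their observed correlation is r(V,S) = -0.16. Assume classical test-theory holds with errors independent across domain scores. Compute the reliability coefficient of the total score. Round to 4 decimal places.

0.8379

Var(V+S) = 20.1² + 12.5² + 2·[20.1·12.5·(-0.16)] = 560.26 − 80.4 = 479.86.
With uncorrelated errors the cross-covariances are all true-score covariance, so they carry over unchanged; only the diagonal terms shrink to ρᵢσᵢ².
True-score variance = [20.1²·0.85 + 12.5²·0.89] − 80.4 = 482.471 − 80.4 = 402.071.
Reliability = 402.071 / 479.86 = 0.8379.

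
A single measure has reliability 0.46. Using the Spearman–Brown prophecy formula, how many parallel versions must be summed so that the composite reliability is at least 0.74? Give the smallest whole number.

k ≥ ρ*(1−ρ₁)/(ρ₁(1−ρ*)) = 0.74·0.54 / (0.46·0.26) = 3.341.
Smallest integer k = 4.

4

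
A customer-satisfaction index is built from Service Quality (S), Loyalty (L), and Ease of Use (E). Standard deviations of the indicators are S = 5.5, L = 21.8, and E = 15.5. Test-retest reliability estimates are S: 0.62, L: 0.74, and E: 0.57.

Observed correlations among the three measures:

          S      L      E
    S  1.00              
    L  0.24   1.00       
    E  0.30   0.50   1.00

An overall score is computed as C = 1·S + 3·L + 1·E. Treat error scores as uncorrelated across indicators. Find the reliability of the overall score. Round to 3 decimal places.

0.788

Var(C) = 5.5² + 3²·21.8² + 15.5² + 2·[3·5.5·21.8·0.24 + 5.5·15.5·0.30 + 3·21.8·15.5·0.50] = 4547.66 + 1237.51 = 5785.17.
With uncorrelated errors the cross-covariances are all true-score covariance, so they carry over unchanged; only the diagonal terms shrink to ρᵢσᵢ².
True-score variance = [5.5²·0.62 + 3²·21.8²·0.74 + 15.5²·0.57] + 1237.51 = 3320.8 + 1237.51 = 4558.3.
Reliability = 4558.3 / 5785.17 = 0.788.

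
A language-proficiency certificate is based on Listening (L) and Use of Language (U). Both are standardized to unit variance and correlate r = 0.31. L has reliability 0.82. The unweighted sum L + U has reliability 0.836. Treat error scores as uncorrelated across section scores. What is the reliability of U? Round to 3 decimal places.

0.750

Var(L+U) = 2 + 2·0.31 = 2.620.
True-score variance = ρ_L + ρ_U + 2·0.31, so 0.836 = (0.82 + ρ_U + 0.62) / 2.620.
ρ_U = 0.836·2.620 − 0.82 − 0.62 = 0.750.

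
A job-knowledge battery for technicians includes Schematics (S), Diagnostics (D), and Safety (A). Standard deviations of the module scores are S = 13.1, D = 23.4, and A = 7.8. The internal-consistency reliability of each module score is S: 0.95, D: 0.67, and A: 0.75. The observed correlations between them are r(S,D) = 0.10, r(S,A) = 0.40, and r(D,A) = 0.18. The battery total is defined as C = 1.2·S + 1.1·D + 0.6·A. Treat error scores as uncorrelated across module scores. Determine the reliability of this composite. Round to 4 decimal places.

Var(C) = 1.2²·13.1² + 1.1²·23.4² + 0.6²·7.8² + 2·[1.32·13.1·23.4·0.10 + 0.72·13.1·7.8·0.40 + 0.66·23.4·7.8·0.18] = 931.568 + 183.149 = 1114.72.
Under uncorrelated errors the observed covariances equal the true-score covariances, so only the own-variance terms attenuate.
True-score variance = [1.2²·13.1²·0.95 + 1.1²·23.4²·0.67 + 0.6²·7.8²·0.75] + 183.149 = 695.096 + 183.149 = 878.245.
Reliability = 878.245 / 1114.72 = 0.7879.

0.7879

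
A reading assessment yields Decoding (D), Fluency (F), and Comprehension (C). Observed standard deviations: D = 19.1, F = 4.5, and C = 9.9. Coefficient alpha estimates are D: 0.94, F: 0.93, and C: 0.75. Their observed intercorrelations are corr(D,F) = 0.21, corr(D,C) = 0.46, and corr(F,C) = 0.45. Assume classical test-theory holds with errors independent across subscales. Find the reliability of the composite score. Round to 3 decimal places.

0.935

Var(D+F+C) = 19.1² + 4.5² + 9.9² + 2·[19.1·4.5·0.21 + 19.1·9.9·0.46 + 4.5·9.9·0.45] = 483.07 + 250.157 = 733.227.
With uncorrelated errors the cross-covariances are all true-score covariance, so they carry over unchanged; only the diagonal terms shrink to ρᵢσᵢ².
True-score variance = [19.1²·0.94 + 4.5²·0.93 + 9.9²·0.75] + 250.157 = 435.261 + 250.157 = 685.418.
Reliability = 685.418 / 733.227 = 0.935.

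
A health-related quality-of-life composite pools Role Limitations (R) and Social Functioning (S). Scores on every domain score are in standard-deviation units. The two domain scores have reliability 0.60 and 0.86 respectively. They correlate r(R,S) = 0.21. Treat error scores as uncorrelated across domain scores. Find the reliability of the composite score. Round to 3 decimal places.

Var(R+S) = 2 + 2·[0.21] = 2 + 0.42 = 2.42.
With uncorrelated errors the cross-covariances are all true-score covariance, so they carry over unchanged; only the diagonal terms shrink to ρᵢσᵢ².
True-score variance = [0.60 + 0.86] + 0.42 = 1.46 + 0.42 = 1.88.
Reliability = 1.88 / 2.42 = 0.777.

0.777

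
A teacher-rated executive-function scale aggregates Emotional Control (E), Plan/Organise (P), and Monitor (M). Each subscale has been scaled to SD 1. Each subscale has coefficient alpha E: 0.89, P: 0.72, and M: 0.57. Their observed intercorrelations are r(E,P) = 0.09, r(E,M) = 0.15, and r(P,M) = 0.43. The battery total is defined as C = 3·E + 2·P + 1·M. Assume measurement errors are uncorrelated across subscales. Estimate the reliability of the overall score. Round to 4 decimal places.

Var(C) = 3² + 2² + 1 + 2·[6·0.09 + 3·0.15 + 2·0.43] = 14 + 3.7 = 17.7.
With uncorrelated errors the cross-covariances are all true-score covariance, so they carry over unchanged; only the diagonal terms shrink to ρᵢσᵢ².
True-score variance = [3²·0.89 + 2²·0.72 + 0.57] + 3.7 = 11.46 + 3.7 = 15.16.
Reliability = 15.16 / 17.7 = 0.8565.

0.8565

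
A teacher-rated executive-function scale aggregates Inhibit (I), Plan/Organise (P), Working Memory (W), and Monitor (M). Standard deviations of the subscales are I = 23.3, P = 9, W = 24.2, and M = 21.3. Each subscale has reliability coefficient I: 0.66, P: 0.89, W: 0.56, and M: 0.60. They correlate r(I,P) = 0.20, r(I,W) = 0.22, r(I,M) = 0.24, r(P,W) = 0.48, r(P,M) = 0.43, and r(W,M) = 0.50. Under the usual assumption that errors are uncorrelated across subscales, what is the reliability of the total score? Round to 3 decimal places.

0.797

Var(I+P+W+M) = 23.3² + 9² + 24.2² + 21.3² + 2·[23.3·9·0.20 + 23.3·24.2·0.22 + 23.3·21.3·0.24 + 9·24.2·0.48 + 9·21.3·0.43 + 24.2·21.3·0.50] = 1663.22 + 1459.61 = 3122.83.
With uncorrelated errors the cross-covariances are all true-score covariance, so they carry over unchanged; only the diagonal terms shrink to ρᵢσᵢ².
True-score variance = [23.3²·0.66 + 9²·0.89 + 24.2²·0.56 + 21.3²·0.60] + 1459.61 = 1030.57 + 1459.61 = 2490.18.
Reliability = 2490.18 / 3122.83 = 0.797.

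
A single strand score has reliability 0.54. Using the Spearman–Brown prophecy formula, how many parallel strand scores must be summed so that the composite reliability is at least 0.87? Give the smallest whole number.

6

k ≥ ρ*(1−ρ₁)/(ρ₁(1−ρ*)) = 0.87·0.46 / (0.54·0.13) = 5.701.
Smallest integer k = 6.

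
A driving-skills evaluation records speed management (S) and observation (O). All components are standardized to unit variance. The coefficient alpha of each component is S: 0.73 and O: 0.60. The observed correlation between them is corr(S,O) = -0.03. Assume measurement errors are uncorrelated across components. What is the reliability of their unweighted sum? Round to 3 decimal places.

0.655

Var(S+O) = 2 + 2·[(-0.03)] = 2 − 0.06 = 1.94.
With uncorrelated errors the cross-covariances are all true-score covariance, so they carry over unchanged; only the diagonal terms shrink to ρᵢσᵢ².
True-score variance = [0.73 + 0.60] − 0.06 = 1.33 − 0.06 = 1.27.
Reliability = 1.27 / 1.94 = 0.655.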